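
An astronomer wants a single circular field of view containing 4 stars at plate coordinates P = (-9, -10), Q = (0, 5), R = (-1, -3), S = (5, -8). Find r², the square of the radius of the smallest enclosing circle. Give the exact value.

80.517578125

The minimum enclosing circle of a finite set is fixed by two of the points (as a diameter) or three (as a circumcircle).
The minimum enclosing circle is determined by three boundary points: P, Q, S.
Their circumcentre is (-2.78125, -3.53125) with r² = 80.517578125.
The farthest remaining point R is at distance² 3.455078125 ≤ 80.517578125.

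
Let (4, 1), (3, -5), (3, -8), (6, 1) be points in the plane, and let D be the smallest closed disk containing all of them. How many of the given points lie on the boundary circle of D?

2

By Welzl's lemma the MEC is supported by two points (diametrically opposite) or three points (on a circumcircle).
The farthest pair is (3, -8)–(6, 1) with squared distance 90. The circle on this segment as diameter has centre (4.5, -3.5) and r² = 90/4 = 22.5.
Check (4, 1): distance² to centre = 20.5 ≤ 22.5, so it lies inside.
All remaining points lie in this disk, and no smaller disk contains both endpoints, so this is the minimum enclosing circle.
The points at distance exactly r from the centre are (3, -8), (6, 1) — 2 points.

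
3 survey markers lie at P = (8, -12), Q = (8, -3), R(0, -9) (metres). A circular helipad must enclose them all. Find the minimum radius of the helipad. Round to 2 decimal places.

Side lengths²: PQ² = 81, PR² = 73, QR² = 100.
Since QR² = 100 < 81 + 73 = 154, the triangle is acute, so the smallest enclosing circle is the circumcircle.
Circumcentre = (5.125, -7.5), r² = 28.515625.
r = √(28.515625) ≈ 5.34.

5.34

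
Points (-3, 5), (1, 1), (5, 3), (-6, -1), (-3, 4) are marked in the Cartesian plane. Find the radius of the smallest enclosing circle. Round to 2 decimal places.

5.85

The minimum enclosing circle of a finite set is fixed by two of the points (as a diameter) or three (as a circumcircle).
The farthest pair is (5, 3)–(-6, -1) with squared distance 137. The circle on this segment as diameter has centre (-0.5, 1) and r² = 137/4 = 34.25.
Check (-3, 5): distance² to centre = 22.25 ≤ 34.25, so it lies inside.
All remaining points lie in this disk, and no smaller disk contains both endpoints, so this is the minimum enclosing circle.
r = √(34.25) ≈ 5.85.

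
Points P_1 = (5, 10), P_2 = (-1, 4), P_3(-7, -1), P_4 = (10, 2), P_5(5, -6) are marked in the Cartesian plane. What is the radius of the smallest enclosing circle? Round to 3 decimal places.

By Welzl's lemma the MEC is supported by two points (diametrically opposite) or three points (on a circumcircle).
The minimum enclosing circle is determined by three boundary points: P_1, P_3, P_5.
Their circumcentre is (31/24, 2) with r² = 44785/576.
The farthest remaining point P_4 is at distance² 43681/576 ≤ 44785/576.
r = √(44785/576) ≈ 8.818.

8.818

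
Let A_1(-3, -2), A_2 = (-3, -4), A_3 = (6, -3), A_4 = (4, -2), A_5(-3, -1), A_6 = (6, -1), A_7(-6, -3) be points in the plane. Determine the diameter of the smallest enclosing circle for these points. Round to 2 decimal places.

By Welzl's lemma the MEC is supported by two points (diametrically opposite) or three points (on a circumcircle).
The farthest pair is A_6–A_7 with squared distance 148. The circle on this segment as diameter has centre (0, -2) and r² = 148/4 = 37.
Check A_1: distance² to centre = 9 ≤ 37, so it lies inside.
All remaining points lie in this disk, and no smaller disk contains both endpoints, so this is the minimum enclosing circle.
Diameter = 2r = 2√37 ≈ 12.17.

12.17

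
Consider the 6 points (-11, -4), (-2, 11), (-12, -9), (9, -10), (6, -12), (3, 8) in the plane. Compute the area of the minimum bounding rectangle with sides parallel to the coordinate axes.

x ranges over [-12, 9], width 21.
y ranges over [-12, 11], height 23.
Area = 21 × 23 = 483.

483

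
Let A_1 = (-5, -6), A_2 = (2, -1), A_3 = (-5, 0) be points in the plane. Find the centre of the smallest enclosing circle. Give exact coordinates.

Side lengths²: A_1A_2² = 74, A_1A_3² = 36, A_2A_3² = 50.
Since A_1A_2² = 74 < 50 + 36 = 86, the triangle is acute, so the smallest enclosing circle is the circumcircle.
Circumcentre = (-13/7, -3), r² = 925/49.
Centre = (-13/7, -3).

(-13/7, -3)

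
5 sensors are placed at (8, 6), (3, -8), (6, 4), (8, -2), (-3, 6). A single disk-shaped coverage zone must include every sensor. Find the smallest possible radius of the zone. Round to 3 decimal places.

By Welzl's lemma the MEC is supported by two points (diametrically opposite) or three points (on a circumcircle).
The minimum enclosing circle is determined by three boundary points: (8, 6), (3, -8), (-3, 6).
Their circumcentre is (2.5, 1/14) with r² = 6409/98.
The farthest remaining point (8, -2) is at distance² 3385/98 ≤ 6409/98.
r = √(6409/98) ≈ 8.087.

8.087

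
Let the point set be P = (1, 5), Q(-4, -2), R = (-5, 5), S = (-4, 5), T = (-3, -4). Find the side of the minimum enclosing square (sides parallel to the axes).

9

The bounding box has width 6 and height 9.
An axis-aligned square enclosing the set must have side ≥ max(width, height).
So the minimum side is max(6, 9) = 9.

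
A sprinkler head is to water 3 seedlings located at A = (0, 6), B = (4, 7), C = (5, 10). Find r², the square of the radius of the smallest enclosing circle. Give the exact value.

10.25

Side lengths²: AB² = 17, AC² = 41, BC² = 10.
Since AC² = 41 ≥ 17 + 10 = 27, the angle opposite AC is not acute, so the smallest enclosing circle has AC as diameter.
Centre = midpoint of AC = (2.5, 8), r² = 41/4 = 10.25.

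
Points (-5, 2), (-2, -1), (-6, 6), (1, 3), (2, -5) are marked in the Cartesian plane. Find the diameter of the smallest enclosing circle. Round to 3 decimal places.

13.601

A smallest enclosing disk is always determined by at most three of the input points on its boundary.
The farthest pair is (-6, 6)–(2, -5) with squared distance 185. The circle on this segment as diameter has centre (-2, 0.5) and r² = 185/4 = 46.25.
Check (-5, 2): distance² to centre = 11.25 ≤ 46.25, so it lies inside.
All remaining points lie in this disk, and no smaller disk contains both endpoints, so this is the minimum enclosing circle.
Diameter = 2r = 2√(46.25) ≈ 13.601.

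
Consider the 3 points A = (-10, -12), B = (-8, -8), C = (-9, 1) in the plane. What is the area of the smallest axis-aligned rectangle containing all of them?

x ranges over [-10, -8], width 2.
y ranges over [-12, 1], height 13.
Area = 2 × 13 = 26.

26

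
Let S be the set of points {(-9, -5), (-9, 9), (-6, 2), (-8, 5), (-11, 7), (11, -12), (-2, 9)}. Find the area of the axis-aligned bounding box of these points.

x ranges over [-11, 11], width 22.
y ranges over [-12, 9], height 21.
Area = 22 × 21 = 462.

462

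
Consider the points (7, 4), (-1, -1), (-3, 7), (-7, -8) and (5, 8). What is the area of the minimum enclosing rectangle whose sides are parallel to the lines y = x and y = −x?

182

In coordinates u = x + y, v = x − y the rectangle is axis-aligned; the map (x,y)→(u,v) scales areas by 2.
u-values: 11, -2, 4, -15, 13; range = 13 − (-15) = 28.
v-values: 3, 0, -10, 1, -3; range = 3 − (-10) = 13.
Area = (28 × 13) / 2 = 182.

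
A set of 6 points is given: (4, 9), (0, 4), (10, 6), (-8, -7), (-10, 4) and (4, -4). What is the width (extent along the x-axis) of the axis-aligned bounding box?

max x = 10, min x = -10, so width = 20.

20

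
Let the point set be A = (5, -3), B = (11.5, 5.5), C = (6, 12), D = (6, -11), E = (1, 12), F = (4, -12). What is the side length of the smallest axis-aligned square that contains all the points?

The bounding box has width 10.5 and height 24.
An axis-aligned square enclosing the set must have side ≥ max(width, height).
So the minimum side is max(10.5, 24) = 24.

24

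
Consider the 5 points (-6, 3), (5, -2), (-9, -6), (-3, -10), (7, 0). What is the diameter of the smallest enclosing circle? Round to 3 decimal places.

By Welzl's lemma the MEC is supported by two points (diametrically opposite) or three points (on a circumcircle).
The farthest pair is (-9, -6)–(7, 0) with squared distance 292. The circle on this segment as diameter has centre (-1, -3) and r² = 292/4 = 73.
Check (-6, 3): distance² to centre = 61 ≤ 73, so it lies inside.
All remaining points lie in this disk, and no smaller disk contains both endpoints, so this is the minimum enclosing circle.
Diameter = 2r = 2√73 ≈ 17.088.

17.088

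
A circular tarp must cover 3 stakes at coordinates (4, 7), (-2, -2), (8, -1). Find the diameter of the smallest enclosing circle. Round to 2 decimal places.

11.57

Call the three points A, B, C in the order given.
Side lengths²: AB² = 117, AC² = 80, BC² = 101.
Since AB² = 117 < 101 + 80 = 181, the triangle is acute, so the smallest enclosing circle is the circumcircle.
Circumcentre = (19/7, 19/14), r² = 6565/196.
Diameter = 2r = 2√(6565/196) ≈ 11.57.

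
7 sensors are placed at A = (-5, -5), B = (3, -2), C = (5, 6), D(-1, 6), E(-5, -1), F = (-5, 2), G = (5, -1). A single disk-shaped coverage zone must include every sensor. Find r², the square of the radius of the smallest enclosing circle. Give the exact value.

The minimum enclosing circle of a finite set is fixed by two of the points (as a diameter) or three (as a circumcircle).
The farthest pair is A–C with squared distance 221. The circle on this segment as diameter has centre (0, 0.5) and r² = 221/4 = 55.25.
Check B: distance² to centre = 15.25 ≤ 55.25, so it lies inside.
All remaining points lie in this disk, and no smaller disk contains both endpoints, so this is the minimum enclosing circle.

55.25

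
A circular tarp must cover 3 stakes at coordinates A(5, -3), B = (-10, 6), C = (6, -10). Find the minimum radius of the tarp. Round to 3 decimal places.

11.314

Side lengths²: AB² = 306, AC² = 50, BC² = 512.
Since BC² = 512 ≥ 306 + 50 = 356, the angle opposite BC is not acute, so the smallest enclosing circle has BC as diameter.
Centre = midpoint of BC = (-2, -2), r² = 512/4 = 128.
r = √128 ≈ 11.314.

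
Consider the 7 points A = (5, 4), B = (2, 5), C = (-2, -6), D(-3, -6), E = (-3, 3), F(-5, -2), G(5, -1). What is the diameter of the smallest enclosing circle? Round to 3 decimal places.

The minimum enclosing circle of a finite set is fixed by two of the points (as a diameter) or three (as a circumcircle).
The farthest pair is A–D with squared distance 164. The circle on this segment as diameter has centre (1, -1) and r² = 164/4 = 41.
Check B: distance² to centre = 37 ≤ 41, so it lies inside.
All remaining points lie in this disk, and no smaller disk contains both endpoints, so this is the minimum enclosing circle.
Diameter = 2r = 2√41 ≈ 12.806.

12.806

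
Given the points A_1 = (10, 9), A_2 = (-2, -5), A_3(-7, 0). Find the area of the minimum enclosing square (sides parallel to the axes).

The bounding box has width 17 and height 14.
An axis-aligned square enclosing the set must have side ≥ max(width, height).
So the minimum side is max(17, 14) = 17.
Area = 17² = 289.

289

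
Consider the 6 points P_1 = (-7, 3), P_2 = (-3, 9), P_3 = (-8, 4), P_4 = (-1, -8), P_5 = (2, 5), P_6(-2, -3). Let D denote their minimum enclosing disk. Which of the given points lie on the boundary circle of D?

P_2, P_4

The farthest pair is P_2–P_4 with squared distance 293. The circle on this segment as diameter has centre (-2, 0.5) and r² = 293/4 = 73.25.
Check P_1: distance² to centre = 31.25 ≤ 73.25, so it lies inside.
All remaining points lie in this disk, and no smaller disk contains both endpoints, so this is the minimum enclosing circle.
The points at distance exactly r from the centre are P_2, P_4 — 2 points.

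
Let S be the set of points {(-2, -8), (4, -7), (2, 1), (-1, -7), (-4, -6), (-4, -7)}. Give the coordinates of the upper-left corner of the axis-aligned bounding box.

(-4, 1)

x-range [-4, 4], y-range [-8, 1].
The upper-left corner is (-4, 1).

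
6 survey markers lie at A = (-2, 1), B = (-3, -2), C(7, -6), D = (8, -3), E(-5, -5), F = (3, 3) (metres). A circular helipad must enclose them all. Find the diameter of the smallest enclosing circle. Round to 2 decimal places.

13.21

The minimum enclosing circle is determined by three boundary points: D, E, F.
Their circumcentre is (31/22, -75/22) with r² = 10553/242.
The farthest remaining point C is at distance² 9189/242 ≤ 10553/242.
Diameter = 2r = 2√(10553/242) ≈ 13.21.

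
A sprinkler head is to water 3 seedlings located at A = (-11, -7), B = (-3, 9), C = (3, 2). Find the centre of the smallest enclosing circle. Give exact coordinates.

(-112/19, 17/38)

Side lengths²: AB² = 320, AC² = 277, BC² = 85.
Since AB² = 320 < 277 + 85 = 362, the triangle is acute, so the smallest enclosing circle is the circumcircle.
Circumcentre = (-112/19, 17/38), r² = 117725/1444.
Centre = (-112/19, 17/38).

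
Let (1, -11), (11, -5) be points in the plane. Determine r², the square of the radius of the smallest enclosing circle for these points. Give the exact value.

The smallest circle enclosing two points has them as diameter endpoints.
Centre = midpoint = (6, -8); r² = |(1, -11)−(11, -5)|²/4 = 136/4 = 34.

34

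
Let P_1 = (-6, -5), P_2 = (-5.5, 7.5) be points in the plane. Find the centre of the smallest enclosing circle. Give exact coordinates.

The smallest circle enclosing two points has them as diameter endpoints.
Centre = midpoint = (-5.75, 1.25); r² = |P_1P_2|²/4 = 156.5/4 = 39.125.
Centre = (-5.75, 1.25).

(-5.75, 1.25)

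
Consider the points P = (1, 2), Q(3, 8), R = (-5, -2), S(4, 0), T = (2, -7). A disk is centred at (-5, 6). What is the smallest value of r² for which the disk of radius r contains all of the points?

The required radius is the distance from (-5, 6) to the farthest point.
Squared distances: 52, 68, 64, 117, 218.
Maximum is 218, attained at T.

218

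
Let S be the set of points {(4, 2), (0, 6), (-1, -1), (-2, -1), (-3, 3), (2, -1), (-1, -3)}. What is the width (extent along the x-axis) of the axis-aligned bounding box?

7

max x = 4, min x = -3, so width = 7.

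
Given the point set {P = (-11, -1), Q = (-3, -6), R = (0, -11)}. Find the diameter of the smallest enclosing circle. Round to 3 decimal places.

14.866

Side lengths²: PQ² = 89, PR² = 221, QR² = 34.
Since PR² = 221 ≥ 89 + 34 = 123, the angle opposite PR is not acute, so the smallest enclosing circle has PR as diameter.
Centre = midpoint of PR = (-5.5, -6), r² = 221/4 = 55.25.
Diameter = 2r = 2√(55.25) ≈ 14.866.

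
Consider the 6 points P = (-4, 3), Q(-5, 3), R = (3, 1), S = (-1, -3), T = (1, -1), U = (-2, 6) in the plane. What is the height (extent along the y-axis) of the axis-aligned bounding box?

9

max y = 6, min y = -3, so height = 9.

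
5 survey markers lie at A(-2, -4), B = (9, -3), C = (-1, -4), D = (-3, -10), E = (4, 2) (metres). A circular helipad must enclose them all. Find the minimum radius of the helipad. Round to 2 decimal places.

7.18

By Welzl's lemma the MEC is supported by two points (diametrically opposite) or three points (on a circumcircle).
The minimum enclosing circle is determined by three boundary points: B, D, E.
Their circumcentre is (79/38, -187/38) with r² = 37249/722.
The farthest remaining point A is at distance² 12625/722 ≤ 37249/722.
r = √(37249/722) ≈ 7.18.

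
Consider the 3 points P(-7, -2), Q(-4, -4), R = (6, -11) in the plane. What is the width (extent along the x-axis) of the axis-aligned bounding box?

13

max x = 6, min x = -7, so width = 13.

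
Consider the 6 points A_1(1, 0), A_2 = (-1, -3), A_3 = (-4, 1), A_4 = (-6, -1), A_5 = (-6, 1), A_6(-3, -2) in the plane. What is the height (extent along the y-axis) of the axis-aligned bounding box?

4

max y = 1, min y = -3, so height = 4.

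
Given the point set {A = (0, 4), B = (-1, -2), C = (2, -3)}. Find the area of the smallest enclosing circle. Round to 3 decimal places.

Side lengths²: AB² = 37, AC² = 53, BC² = 10.
Since AC² = 53 ≥ 37 + 10 = 47, the angle opposite AC is not acute, so the smallest enclosing circle has AC as diameter.
Centre = midpoint of AC = (1, 0.5), r² = 53/4 = 13.25.
Area = π·r² = π·13.25 ≈ 41.626.

41.626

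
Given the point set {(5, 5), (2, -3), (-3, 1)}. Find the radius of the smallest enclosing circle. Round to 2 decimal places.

Call the three points A, B, C in the order given.
Side lengths²: AB² = 73, AC² = 80, BC² = 41.
Since AC² = 80 < 73 + 41 = 114, the triangle is acute, so the smallest enclosing circle is the circumcircle.
Circumcentre = (43/26, 22/13), r² = 14965/676.
r = √(14965/676) ≈ 4.71.

4.71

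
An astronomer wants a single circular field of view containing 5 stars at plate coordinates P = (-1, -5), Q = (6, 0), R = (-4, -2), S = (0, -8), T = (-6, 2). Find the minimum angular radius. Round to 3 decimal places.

A smallest enclosing disk is always determined by at most three of the input points on its boundary.
The minimum enclosing circle is determined by three boundary points: Q, S, T.
Their circumcentre is (-11/27, -13/9) with r² = 31450/729.
The farthest remaining point R is at distance² 9634/729 ≤ 31450/729.
r = √(31450/729) ≈ 6.568.

6.568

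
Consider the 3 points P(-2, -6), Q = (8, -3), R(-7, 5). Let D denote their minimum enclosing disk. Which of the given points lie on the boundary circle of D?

Side lengths²: PQ² = 109, PR² = 146, QR² = 289.
Since QR² = 289 ≥ 146 + 109 = 255, the angle opposite QR is not acute, so the smallest enclosing circle has QR as diameter.
Centre = midpoint of QR = (0.5, 1), r² = 289/4 = 72.25.
The points at distance exactly r from the centre are Q, R — 2 points.

Q, R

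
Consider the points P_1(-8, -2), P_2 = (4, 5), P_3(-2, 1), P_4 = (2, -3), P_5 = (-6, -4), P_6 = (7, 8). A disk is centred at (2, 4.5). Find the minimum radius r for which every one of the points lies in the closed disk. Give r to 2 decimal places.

11.93

The required radius is the distance from (2, 4.5) to the farthest point.
Squared distances: 142.25, 4.25, 28.25, 56.25, 136.25, 37.25.
Maximum is 142.25, attained at P_1.
r = √(142.25) ≈ 11.93.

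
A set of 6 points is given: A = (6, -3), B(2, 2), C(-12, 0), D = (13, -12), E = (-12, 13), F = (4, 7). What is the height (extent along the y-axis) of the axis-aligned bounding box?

max y = 13, min y = -12, so height = 25.

25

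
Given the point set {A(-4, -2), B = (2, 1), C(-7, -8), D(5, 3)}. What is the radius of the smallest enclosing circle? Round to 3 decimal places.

By Welzl's lemma the MEC is supported by two points (diametrically opposite) or three points (on a circumcircle).
The farthest pair is C–D with squared distance 265. The circle on this segment as diameter has centre (-1, -2.5) and r² = 265/4 = 66.25.
Check A: distance² to centre = 9.25 ≤ 66.25, so it lies inside.
All remaining points lie in this disk, and no smaller disk contains both endpoints, so this is the minimum enclosing circle.
r = √(66.25) ≈ 8.139.

8.139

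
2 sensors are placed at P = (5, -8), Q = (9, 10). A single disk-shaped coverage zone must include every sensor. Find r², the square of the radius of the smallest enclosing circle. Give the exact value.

85

The smallest circle enclosing two points has them as diameter endpoints.
Centre = midpoint = (7, 1); r² = |PQ|²/4 = 340/4 = 85.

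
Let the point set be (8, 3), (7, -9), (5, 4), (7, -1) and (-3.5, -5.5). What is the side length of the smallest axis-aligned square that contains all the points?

13

The bounding box has width 11.5 and height 13.
An axis-aligned square enclosing the set must have side ≥ max(width, height).
So the minimum side is max(11.5, 13) = 13.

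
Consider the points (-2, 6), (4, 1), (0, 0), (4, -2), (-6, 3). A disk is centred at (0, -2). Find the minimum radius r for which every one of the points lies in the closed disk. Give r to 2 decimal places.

8.25

The required radius is the distance from (0, -2) to the farthest point.
Squared distances: 68, 25, 4, 16, 61.
Maximum is 68, attained at (-2, 6).
r = √68 ≈ 8.25.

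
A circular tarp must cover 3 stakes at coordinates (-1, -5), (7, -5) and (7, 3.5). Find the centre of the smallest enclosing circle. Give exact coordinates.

(3, -0.75)

Call the three points A, B, C in the order given.
Side lengths²: AB² = 64, AC² = 136.25, BC² = 72.25.
Since AC² = 136.25 ≥ 72.25 + 64 = 136.25, the angle opposite AC is not acute, so the smallest enclosing circle has AC as diameter.
Centre = midpoint of AC = (3, -0.75), r² = 136.25/4 = 34.0625.
Centre = (3, -0.75).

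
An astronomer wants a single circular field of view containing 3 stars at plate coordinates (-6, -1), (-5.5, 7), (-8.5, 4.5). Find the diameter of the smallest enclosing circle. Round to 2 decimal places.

8.02

Call the three points A, B, C in the order given.
Side lengths²: AB² = 64.25, AC² = 36.5, BC² = 15.25.
Since AB² = 64.25 ≥ 36.5 + 15.25 = 51.75, the angle opposite AB is not acute, so the smallest enclosing circle has AB as diameter.
Centre = midpoint of AB = (-5.75, 3), r² = 64.25/4 = 16.0625.
Diameter = 2r = 2√(16.0625) ≈ 8.02.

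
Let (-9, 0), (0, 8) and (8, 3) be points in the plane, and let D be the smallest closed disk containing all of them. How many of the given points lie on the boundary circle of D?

2

Call the three points A, B, C in the order given.
Side lengths²: AB² = 145, AC² = 298, BC² = 89.
Since AC² = 298 ≥ 145 + 89 = 234, the angle opposite AC is not acute, so the smallest enclosing circle has AC as diameter.
Centre = midpoint of AC = (-0.5, 1.5), r² = 298/4 = 74.5.
The points at distance exactly r from the centre are (-9, 0), (8, 3) — 2 points.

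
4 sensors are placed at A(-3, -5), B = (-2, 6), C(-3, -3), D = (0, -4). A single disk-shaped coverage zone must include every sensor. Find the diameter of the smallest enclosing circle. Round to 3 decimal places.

11.045

By Welzl's lemma the MEC is supported by two points (diametrically opposite) or three points (on a circumcircle).
The farthest pair is A–B with squared distance 122. The circle on this segment as diameter has centre (-2.5, 0.5) and r² = 122/4 = 30.5.
Check C: distance² to centre = 12.5 ≤ 30.5, so it lies inside.
All remaining points lie in this disk, and no smaller disk contains both endpoints, so this is the minimum enclosing circle.
Diameter = 2r = 2√(30.5) ≈ 11.045.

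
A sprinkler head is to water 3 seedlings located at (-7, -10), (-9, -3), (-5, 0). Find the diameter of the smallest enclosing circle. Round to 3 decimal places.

10.198

Call the three points A, B, C in the order given.
Side lengths²: AB² = 53, AC² = 104, BC² = 25.
Since AC² = 104 ≥ 53 + 25 = 78, the angle opposite AC is not acute, so the smallest enclosing circle has AC as diameter.
Centre = midpoint of AC = (-6, -5), r² = 104/4 = 26.
Diameter = 2r = 2√26 ≈ 10.198.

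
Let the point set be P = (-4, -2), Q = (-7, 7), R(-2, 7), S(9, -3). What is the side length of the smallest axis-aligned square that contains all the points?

16

The bounding box has width 16 and height 10.
An axis-aligned square enclosing the set must have side ≥ max(width, height).
So the minimum side is max(16, 10) = 16.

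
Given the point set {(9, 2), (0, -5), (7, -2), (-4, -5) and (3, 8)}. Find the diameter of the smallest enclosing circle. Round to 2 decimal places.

15.41

A smallest enclosing disk is always determined by at most three of the input points on its boundary.
The minimum enclosing circle is determined by three boundary points: (9, 2), (-4, -5), (3, 8).
Their circumcentre is (1.45, 0.45) with r² = 59.405.
The farthest remaining point (7, -2) is at distance² 36.805 ≤ 59.405.
Diameter = 2r = 2√(59.405) ≈ 15.41.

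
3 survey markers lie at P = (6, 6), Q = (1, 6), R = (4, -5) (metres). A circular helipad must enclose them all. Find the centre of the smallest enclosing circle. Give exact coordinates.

Side lengths²: PQ² = 25, PR² = 125, QR² = 130.
Since QR² = 130 < 125 + 25 = 150, the triangle is acute, so the smallest enclosing circle is the circumcircle.
Circumcentre = (3.5, 17/22), r² = 8125/242.
Centre = (3.5, 17/22).

(3.5, 17/22)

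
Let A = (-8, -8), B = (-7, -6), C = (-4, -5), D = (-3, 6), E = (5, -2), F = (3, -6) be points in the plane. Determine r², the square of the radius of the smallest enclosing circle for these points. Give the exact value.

The minimum enclosing circle of a finite set is fixed by two of the points (as a diameter) or three (as a circumcircle).
The minimum enclosing circle is determined by three boundary points: A, D, E.
Their circumcentre is (-111/38, -73/38) with r² = 45305/722.
The farthest remaining point F is at distance² 37325/722 ≤ 45305/722.

45305/722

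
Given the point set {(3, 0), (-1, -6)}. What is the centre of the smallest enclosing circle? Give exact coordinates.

The smallest circle enclosing two points has them as diameter endpoints.
Centre = midpoint = (1, -3); r² = |(3, 0)−(-1, -6)|²/4 = 52/4 = 13.
Centre = (1, -3).

(1, -3)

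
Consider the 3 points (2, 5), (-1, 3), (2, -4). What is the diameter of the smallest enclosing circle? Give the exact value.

Call the three points A, B, C in the order given.
Side lengths²: AB² = 13, AC² = 81, BC² = 58.
Since AC² = 81 ≥ 58 + 13 = 71, the angle opposite AC is not acute, so the smallest enclosing circle has AC as diameter.
Centre = midpoint of AC = (2, 0.5), r² = 81/4 = 20.25.
Diameter = 2r = 2√(20.25) = 9.

9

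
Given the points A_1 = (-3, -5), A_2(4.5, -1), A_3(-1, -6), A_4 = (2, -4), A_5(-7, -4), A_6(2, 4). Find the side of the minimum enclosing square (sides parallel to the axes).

11.5

The bounding box has width 11.5 and height 10.
An axis-aligned square enclosing the set must have side ≥ max(width, height).
So the minimum side is max(11.5, 10) = 11.5.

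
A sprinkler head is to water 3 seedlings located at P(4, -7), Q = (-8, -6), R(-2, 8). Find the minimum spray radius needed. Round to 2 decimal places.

Side lengths²: PQ² = 145, PR² = 261, QR² = 232.
Since PR² = 261 < 232 + 145 = 377, the triangle is acute, so the smallest enclosing circle is the circumcircle.
Circumcentre = (-1.5, -0.5), r² = 72.5.
r = √(72.5) ≈ 8.51.

8.51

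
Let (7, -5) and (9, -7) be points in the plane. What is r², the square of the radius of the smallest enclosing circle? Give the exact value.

The smallest circle enclosing two points has them as diameter endpoints.
Centre = midpoint = (8, -6); r² = |(7, -5)−(9, -7)|²/4 = 8/4 = 2.

2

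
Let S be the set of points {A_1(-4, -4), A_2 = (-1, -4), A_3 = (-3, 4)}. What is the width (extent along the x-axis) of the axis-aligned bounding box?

max x = -1, min x = -4, so width = 3.

3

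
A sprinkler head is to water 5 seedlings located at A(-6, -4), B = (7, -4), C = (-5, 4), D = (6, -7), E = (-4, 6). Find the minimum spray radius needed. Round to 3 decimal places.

The minimum enclosing circle of a finite set is fixed by two of the points (as a diameter) or three (as a circumcircle).
The farthest pair is D–E with squared distance 269. The circle on this segment as diameter has centre (1, -0.5) and r² = 269/4 = 67.25.
Check A: distance² to centre = 61.25 ≤ 67.25, so it lies inside.
All remaining points lie in this disk, and no smaller disk contains both endpoints, so this is the minimum enclosing circle.
r = √(67.25) ≈ 8.201.

8.201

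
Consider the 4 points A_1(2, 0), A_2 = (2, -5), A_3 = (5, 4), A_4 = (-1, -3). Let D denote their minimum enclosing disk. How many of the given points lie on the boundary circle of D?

The minimum enclosing circle of a finite set is fixed by two of the points (as a diameter) or three (as a circumcircle).
The minimum enclosing circle is determined by three boundary points: A_2, A_3, A_4.
Their circumcentre is (65/22, -7/22) with r² = 5525/242.
The farthest remaining point A_1 is at distance² 245/242 ≤ 5525/242.
The points at distance exactly r from the centre are A_2, A_3, A_4 — 3 points.

3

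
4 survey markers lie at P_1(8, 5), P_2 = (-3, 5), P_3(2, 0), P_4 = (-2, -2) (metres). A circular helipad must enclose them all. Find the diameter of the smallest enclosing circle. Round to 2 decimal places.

12.33

The minimum enclosing circle is determined by three boundary points: P_1, P_2, P_4.
Their circumcentre is (2.5, 31/14) with r² = 3725/98.
The farthest remaining point P_3 is at distance² 505/98 ≤ 3725/98.
Diameter = 2r = 2√(3725/98) ≈ 12.33.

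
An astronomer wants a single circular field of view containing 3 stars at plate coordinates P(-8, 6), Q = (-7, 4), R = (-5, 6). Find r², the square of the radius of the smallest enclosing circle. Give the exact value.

Side lengths²: PQ² = 5, PR² = 9, QR² = 8.
Since PR² = 9 < 8 + 5 = 13, the triangle is acute, so the smallest enclosing circle is the circumcircle.
Circumcentre = (-6.5, 5.5), r² = 2.5.

2.5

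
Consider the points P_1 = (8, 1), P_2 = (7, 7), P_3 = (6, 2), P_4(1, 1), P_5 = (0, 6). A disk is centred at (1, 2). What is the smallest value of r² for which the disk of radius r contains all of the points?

61

The required radius is the distance from (1, 2) to the farthest point.
Squared distances: 50, 61, 25, 1, 17.
Maximum is 61, attained at P_2.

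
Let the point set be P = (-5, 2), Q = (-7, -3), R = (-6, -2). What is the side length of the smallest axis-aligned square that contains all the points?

5

The bounding box has width 2 and height 5.
An axis-aligned square enclosing the set must have side ≥ max(width, height).
So the minimum side is max(2, 5) = 5.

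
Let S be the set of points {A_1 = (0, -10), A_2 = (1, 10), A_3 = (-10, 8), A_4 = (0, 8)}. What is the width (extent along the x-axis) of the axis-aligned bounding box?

11

max x = 1, min x = -10, so width = 11.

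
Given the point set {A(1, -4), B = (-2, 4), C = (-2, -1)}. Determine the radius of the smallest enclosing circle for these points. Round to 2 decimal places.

Side lengths²: AB² = 73, AC² = 18, BC² = 25.
Since AB² = 73 ≥ 25 + 18 = 43, the angle opposite AB is not acute, so the smallest enclosing circle has AB as diameter.
Centre = midpoint of AB = (-0.5, 0), r² = 73/4 = 18.25.
r = √(18.25) ≈ 4.27.

4.27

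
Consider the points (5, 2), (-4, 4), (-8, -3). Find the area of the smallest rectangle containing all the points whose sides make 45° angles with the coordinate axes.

In coordinates u = x + y, v = x − y the rectangle is axis-aligned; the map (x,y)→(u,v) scales areas by 2.
u-values: 7, 0, -11; range = 7 − (-11) = 18.
v-values: 3, -8, -5; range = 3 − (-8) = 11.
Area = (18 × 11) / 2 = 99.

99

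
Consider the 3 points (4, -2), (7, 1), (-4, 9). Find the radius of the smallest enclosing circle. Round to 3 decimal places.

6.885

Call the three points A, B, C in the order given.
Side lengths²: AB² = 18, AC² = 185, BC² = 185.
Since BC² = 185 < 185 + 18 = 203, the triangle is acute, so the smallest enclosing circle is the circumcircle.
Circumcentre = (33/38, 157/38), r² = 34225/722.
r = √(34225/722) ≈ 6.885.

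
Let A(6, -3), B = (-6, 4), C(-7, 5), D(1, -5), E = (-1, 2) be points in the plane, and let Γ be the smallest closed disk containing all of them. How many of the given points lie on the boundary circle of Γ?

2

A smallest enclosing disk is always determined by at most three of the input points on its boundary.
The farthest pair is A–C with squared distance 233. The circle on this segment as diameter has centre (-0.5, 1) and r² = 233/4 = 58.25.
Check B: distance² to centre = 39.25 ≤ 58.25, so it lies inside.
All remaining points lie in this disk, and no smaller disk contains both endpoints, so this is the minimum enclosing circle.
The points at distance exactly r from the centre are A, C — 2 points.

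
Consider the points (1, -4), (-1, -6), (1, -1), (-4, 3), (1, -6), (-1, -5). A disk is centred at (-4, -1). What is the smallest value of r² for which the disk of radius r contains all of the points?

The required radius is the distance from (-4, -1) to the farthest point.
Squared distances: 34, 34, 25, 16, 50, 25.
Maximum is 50, attained at (1, -6).

50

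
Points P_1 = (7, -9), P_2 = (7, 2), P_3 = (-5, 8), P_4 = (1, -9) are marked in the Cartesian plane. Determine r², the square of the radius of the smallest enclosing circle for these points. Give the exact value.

The farthest pair is P_1–P_3 with squared distance 433. The circle on this segment as diameter has centre (1, -0.5) and r² = 433/4 = 108.25.
Check P_2: distance² to centre = 42.25 ≤ 108.25, so it lies inside.
All remaining points lie in this disk, and no smaller disk contains both endpoints, so this is the minimum enclosing circle.

108.25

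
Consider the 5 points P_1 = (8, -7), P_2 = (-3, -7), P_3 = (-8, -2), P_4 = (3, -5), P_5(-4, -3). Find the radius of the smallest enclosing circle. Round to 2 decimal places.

8.38

By Welzl's lemma the MEC is supported by two points (diametrically opposite) or three points (on a circumcircle).
The farthest pair is P_1–P_3 with squared distance 281. The circle on this segment as diameter has centre (0, -4.5) and r² = 281/4 = 70.25.
Check P_2: distance² to centre = 15.25 ≤ 70.25, so it lies inside.
All remaining points lie in this disk, and no smaller disk contains both endpoints, so this is the minimum enclosing circle.
r = √(70.25) ≈ 8.38.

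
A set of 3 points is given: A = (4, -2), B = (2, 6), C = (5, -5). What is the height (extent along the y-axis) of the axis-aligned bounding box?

11

max y = 6, min y = -5, so height = 11.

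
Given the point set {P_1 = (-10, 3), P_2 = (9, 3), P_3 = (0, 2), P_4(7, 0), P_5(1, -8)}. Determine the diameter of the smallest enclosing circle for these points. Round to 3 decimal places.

19.235

The minimum enclosing circle of a finite set is fixed by two of the points (as a diameter) or three (as a circumcircle).
The minimum enclosing circle is determined by three boundary points: P_1, P_2, P_5.
Their circumcentre is (-0.5, 1.5) with r² = 92.5.
The farthest remaining point P_4 is at distance² 58.5 ≤ 92.5.
Diameter = 2r = 2√(92.5) ≈ 19.235.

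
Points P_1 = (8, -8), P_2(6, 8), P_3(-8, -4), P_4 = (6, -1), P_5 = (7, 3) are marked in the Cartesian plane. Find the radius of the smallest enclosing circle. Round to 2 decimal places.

9.89

By Welzl's lemma the MEC is supported by two points (diametrically opposite) or three points (on a circumcircle).
The minimum enclosing circle is determined by three boundary points: P_1, P_2, P_3.
Their circumcentre is (41/31, -22/31) with r² = 93925/961.
The farthest remaining point P_5 is at distance² 44201/961 ≤ 93925/961.
r = √(93925/961) ≈ 9.89.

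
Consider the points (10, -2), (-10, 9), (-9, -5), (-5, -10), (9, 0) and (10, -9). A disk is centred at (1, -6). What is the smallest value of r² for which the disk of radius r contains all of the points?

The required radius is the distance from (1, -6) to the farthest point.
Squared distances: 97, 346, 101, 52, 100, 90.
Maximum is 346, attained at (-10, 9).

346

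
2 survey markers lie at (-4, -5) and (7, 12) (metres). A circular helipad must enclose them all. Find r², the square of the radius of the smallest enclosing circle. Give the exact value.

The smallest circle enclosing two points has them as diameter endpoints.
Centre = midpoint = (1.5, 3.5); r² = |(-4, -5)−(7, 12)|²/4 = 410/4 = 102.5.

102.5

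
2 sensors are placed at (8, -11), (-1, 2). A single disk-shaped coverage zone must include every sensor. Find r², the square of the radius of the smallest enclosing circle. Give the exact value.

62.5

The smallest circle enclosing two points has them as diameter endpoints.
Centre = midpoint = (3.5, -4.5); r² = |(8, -11)−(-1, 2)|²/4 = 250/4 = 62.5.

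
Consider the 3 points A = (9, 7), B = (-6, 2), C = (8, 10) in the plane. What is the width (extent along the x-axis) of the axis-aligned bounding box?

15

max x = 9, min x = -6, so width = 15.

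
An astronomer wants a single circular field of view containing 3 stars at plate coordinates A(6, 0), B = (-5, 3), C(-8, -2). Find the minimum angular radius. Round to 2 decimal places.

Side lengths²: AB² = 130, AC² = 200, BC² = 34.
Since AC² = 200 ≥ 130 + 34 = 164, the angle opposite AC is not acute, so the smallest enclosing circle has AC as diameter.
Centre = midpoint of AC = (-1, -1), r² = 200/4 = 50.
r = √50 ≈ 7.07.

7.07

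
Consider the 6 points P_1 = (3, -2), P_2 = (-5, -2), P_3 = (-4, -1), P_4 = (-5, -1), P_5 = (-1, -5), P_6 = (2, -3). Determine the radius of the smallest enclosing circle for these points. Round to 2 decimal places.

4.03

By Welzl's lemma the MEC is supported by two points (diametrically opposite) or three points (on a circumcircle).
The farthest pair is P_1–P_4 with squared distance 65. The circle on this segment as diameter has centre (-1, -1.5) and r² = 65/4 = 16.25.
Check P_2: distance² to centre = 16.25 ≤ 16.25, so it lies inside.
All remaining points lie in this disk, and no smaller disk contains both endpoints, so this is the minimum enclosing circle.
r = √(16.25) ≈ 4.03.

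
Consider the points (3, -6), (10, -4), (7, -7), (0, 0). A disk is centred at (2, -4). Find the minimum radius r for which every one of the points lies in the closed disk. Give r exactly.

8

The required radius is the distance from (2, -4) to the farthest point.
Squared distances: 5, 64, 34, 20.
Maximum is 64, attained at (10, -4).
r = √64 = 8.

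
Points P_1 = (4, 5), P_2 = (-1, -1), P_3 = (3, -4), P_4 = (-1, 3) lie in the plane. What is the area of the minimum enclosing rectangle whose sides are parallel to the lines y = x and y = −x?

60.5

In coordinates u = x + y, v = x − y the rectangle is axis-aligned; the map (x,y)→(u,v) scales areas by 2.
u-values: 9, -2, -1, 2; range = 9 − (-2) = 11.
v-values: -1, 0, 7, -4; range = 7 − (-4) = 11.
Area = (11 × 11) / 2 = 60.5.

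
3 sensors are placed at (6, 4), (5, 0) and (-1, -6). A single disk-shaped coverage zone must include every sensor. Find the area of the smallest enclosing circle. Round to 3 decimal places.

117.024

Call the three points A, B, C in the order given.
Side lengths²: AB² = 17, AC² = 149, BC² = 72.
Since AC² = 149 ≥ 72 + 17 = 89, the angle opposite AC is not acute, so the smallest enclosing circle has AC as diameter.
Centre = midpoint of AC = (2.5, -1), r² = 149/4 = 37.25.
Area = π·r² = π·37.25 ≈ 117.024.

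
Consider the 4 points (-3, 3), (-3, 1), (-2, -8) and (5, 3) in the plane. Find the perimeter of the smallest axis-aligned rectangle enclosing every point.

Width = max x − min x = 5 − (-3) = 8.
Height = max y − min y = 3 − (-8) = 11.
Perimeter = 2(8 + 11) = 38.

38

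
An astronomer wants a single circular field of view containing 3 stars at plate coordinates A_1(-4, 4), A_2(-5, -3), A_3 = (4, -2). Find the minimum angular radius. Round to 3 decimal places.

5.164

Side lengths²: A_1A_2² = 50, A_1A_3² = 100, A_2A_3² = 82.
Since A_1A_3² = 100 < 82 + 50 = 132, the triangle is acute, so the smallest enclosing circle is the circumcircle.
Circumcentre = (-24/31, -1/31), r² = 25625/961.
r = √(25625/961) ≈ 5.164.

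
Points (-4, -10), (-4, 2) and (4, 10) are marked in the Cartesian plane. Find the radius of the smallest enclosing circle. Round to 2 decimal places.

10.77

Call the three points A, B, C in the order given.
Side lengths²: AB² = 144, AC² = 464, BC² = 128.
Since AC² = 464 ≥ 144 + 128 = 272, the angle opposite AC is not acute, so the smallest enclosing circle has AC as diameter.
Centre = midpoint of AC = (0, 0), r² = 464/4 = 116.
r = √116 ≈ 10.77.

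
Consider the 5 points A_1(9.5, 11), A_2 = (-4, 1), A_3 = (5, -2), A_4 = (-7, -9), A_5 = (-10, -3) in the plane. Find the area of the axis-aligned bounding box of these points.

x ranges over [-10, 9.5], width 19.5.
y ranges over [-9, 11], height 20.
Area = 19.5 × 20 = 390.

390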